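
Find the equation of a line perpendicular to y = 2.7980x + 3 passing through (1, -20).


Perpendicular slope = -1/m1 = -1/2.7980 = -0.3574
b2 = y0 - m2*x0 = -20 + 1/2.7980 = -20 + 0.3574 = -19.6426

y = -0.3574x - 19.6426


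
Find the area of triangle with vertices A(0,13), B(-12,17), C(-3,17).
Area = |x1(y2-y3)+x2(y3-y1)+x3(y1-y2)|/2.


0*(17-17) = 0
-12*(17-13) = -48
-3*(13-17) = 12
sum = -36
Area = |-36|/2 = 18.0000

18.0000 sq units


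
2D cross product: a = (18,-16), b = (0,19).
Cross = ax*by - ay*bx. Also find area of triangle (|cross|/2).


cross = 18*19 + 16*0 = 342 - 0 = 342
Triangle area = |342|/2 = 342/2 = 171.0000

cross = 342, triangle area = 171.0000


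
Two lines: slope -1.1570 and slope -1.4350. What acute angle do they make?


m1-m2 = 0.278
1+m1*m2 = 2.660295
tan(theta) = |0.278/2.660295| = 0.104500
theta = arctan(|0.278/2.660295|) = 5.9657 degrees (acute angle)

5.9657 degrees


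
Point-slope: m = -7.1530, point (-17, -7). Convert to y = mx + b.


y + 7 = -7.1530(x + 17)
y = -7.1530x - 7 + 7.1530*(-17)
y = -7.1530x - 128.6010

y = -7.1530x - 128.6010


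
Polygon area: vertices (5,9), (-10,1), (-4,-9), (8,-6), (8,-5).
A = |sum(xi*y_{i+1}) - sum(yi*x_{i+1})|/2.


sum(xi*y_{i+1}) = 5*1 - 10*(-9) - 4*(-6) + 8*(-5) + 8*9 = 151
sum(yi*x_{i+1}) = 9*(-10) + 1*(-4) - 9*8 - 6*8 - 5*5 = -239
Area = |151 + 239|/2 = 390/2 = 195.0000

195.0000 sq units


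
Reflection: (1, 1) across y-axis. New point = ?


Reflection rule for y-axis: (-x, y)
(1, 1) -> (-1, 1)

(-1, 1)


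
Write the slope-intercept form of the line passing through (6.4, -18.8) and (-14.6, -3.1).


m = (15.7)/(-21.0) = -0.7476
b = y1 - m*x1 = -18.8 - (15.7*6.4)/(-21.0) = -18.8 + 4.7848 = -14.0152

y = -0.7476x - 14.0152


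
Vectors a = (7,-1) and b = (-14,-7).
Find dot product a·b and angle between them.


a·b = 7*(-14) - 1*(-7) = -98 + 7 = -91
|a| = sqrt(49+1) = 7.0711
|b| = sqrt(196+49) = 15.6525
cos(theta) = -91/(sqrt(50)*sqrt(245)) = -91/sqrt(12250) = -0.822192
theta = arccos(-91/sqrt(12250)) = 145.3048 degrees

a·b = -91, theta = 145.3048 deg


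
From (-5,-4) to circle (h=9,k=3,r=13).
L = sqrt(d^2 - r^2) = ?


d = sqrt((-5-9)^2 + (-4-3)^2) = sqrt(196+49) = 15.6525
L = sqrt(245.0000 - 169) = sqrt(76.0000) = 8.7178

8.7178


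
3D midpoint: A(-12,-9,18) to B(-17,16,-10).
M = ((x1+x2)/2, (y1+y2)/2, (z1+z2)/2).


Mx = (-12- 17)/2 = -14.5000
My = (-9+16)/2 = 3.5000
Mz = (18- 10)/2 = 4.0000

M = (-14.5000, 3.5000, 4.0000)


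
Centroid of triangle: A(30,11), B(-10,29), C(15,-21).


Gx = (30- 10+15)/3 = 35/3 = 11.6667
Gy = (11+29- 21)/3 = 19/3 = 6.3333

G = (11.6667, 6.3333)


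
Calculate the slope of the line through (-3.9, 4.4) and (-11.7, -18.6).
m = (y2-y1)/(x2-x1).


dy = -18.6 - 4.4 = -23.0
dx = -11.7 + 3.9 = -7.8
m = -23.0/(-7.8) = 2.9487

m = 2.9487


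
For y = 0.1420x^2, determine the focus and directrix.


a = 0.1420
1/(4a) = 1.7606
Focus = (0, 1.7606)
Directrix: y = -1.7606

Focus = (0, 1.7606), Directrix: y = -1.7606


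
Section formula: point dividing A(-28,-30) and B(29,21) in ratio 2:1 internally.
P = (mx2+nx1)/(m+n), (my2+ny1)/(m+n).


Px = (2*29 + 1*(-28))/3 = 30/3 = 10.0000
Py = (2*21 + 1*(-30))/3 = 12/3 = 4.0000

P = (10.0000, 4.0000)


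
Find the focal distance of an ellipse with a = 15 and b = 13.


c^2 = 15^2 - 13^2 = 225 - 169 = 56
c = sqrt(56) = 7.4833

c = 7.4833


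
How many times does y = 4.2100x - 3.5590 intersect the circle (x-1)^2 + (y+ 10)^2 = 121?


Substitute y = 4.2100x - 3.5590: (x-1)^2 + (4.2100x- 3.5590+ 10)^2 = 121
Expand to Ax^2 + Bx + C = 0, where b-k = 6.441
A = 1+m^2 = 18.7241
B = 2(m(b-k) - h) = 2(4.2100*6.441 - 1) = 52.23322
C = h^2 + (b-k)^2 - r^2 = 1 + 41.486481 - 121 = -78.513519
disc = B^2-4AC = 2728.3093 + 5880.3799 = 8608.6892
disc > 0

2 intersection points


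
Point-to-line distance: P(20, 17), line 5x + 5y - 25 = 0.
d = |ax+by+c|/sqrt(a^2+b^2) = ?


|5*20 + 5*17 - 25| = |160| = 160
sqrt(25 + 25) = sqrt(50) = 7.0711
d = 160/sqrt(50) = 22.6274

22.6274


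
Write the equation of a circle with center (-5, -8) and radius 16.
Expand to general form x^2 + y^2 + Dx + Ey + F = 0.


(x+ 5)^2 + (y+ 8)^2 = 16^2
D = -2h = 10, E = -2k = 16
F = h^2+k^2-r^2 = 25+64-256 = -167

x^2 + y^2 + 10x + 16y - 167 = 0


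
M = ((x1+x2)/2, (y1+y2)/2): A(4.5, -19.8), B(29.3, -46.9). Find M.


Mx = (4.5 + 29.3)/2 = 33.8/2 = 16.9000
My = (-19.8 - 46.9)/2 = -66.7/2 = -33.3500

(16.9000, -33.3500)


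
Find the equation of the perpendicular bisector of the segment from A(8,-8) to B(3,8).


Midpoint = (5.5, 0)
Slope of AB = dy/dx = 16/(-5) = -3.2000
Perp slope = -dx/dy = 5/16 = 0.3125
b = My - (perp slope)*Mx = 0 + (-5*5.5)/16 = 0 - 1.7188 = -1.7188

y = 0.3125x - 1.7188


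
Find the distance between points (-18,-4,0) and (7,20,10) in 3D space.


dx=25, dy=24, dz=10
d = sqrt(625+576+100) = sqrt(1301) = 36.0694

36.0694


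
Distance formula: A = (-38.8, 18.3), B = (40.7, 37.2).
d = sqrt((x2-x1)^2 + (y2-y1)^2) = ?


dx = 40.7 + 38.8 = 79.5
dy = 37.2 - 18.3 = 18.9
d = sqrt(6320.25 + 357.21) = sqrt(6677.46) = 81.7157

81.7157


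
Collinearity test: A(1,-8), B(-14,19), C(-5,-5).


1*(19+ 5) - 14*(-5+ 8) - 5*(-8-19)
= 24 - 42 + 135 = 117

No, not collinear (determinant = 117)


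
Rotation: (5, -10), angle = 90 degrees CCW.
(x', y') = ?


cos(90) = 0, sin(90) = 1
x' = 5*0 + 10*1 = 10
y' = 5*1 - 10*0 = 5

(10, 5)


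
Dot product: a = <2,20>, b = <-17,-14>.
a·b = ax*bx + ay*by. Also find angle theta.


a·b = 2*(-17) + 20*(-14) = -34 - 280 = -314
|a| = sqrt(4+400) = 20.0998
|b| = sqrt(289+196) = 22.0227
cos(theta) = -314/(sqrt(404)*sqrt(485)) = -314/sqrt(195940) = -0.709362
theta = arccos(-314/sqrt(195940)) = 135.1831 degrees

a·b = -314, theta = 135.1831 deg


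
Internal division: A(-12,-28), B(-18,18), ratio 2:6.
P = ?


Px = (2*(-18) + 6*(-12))/8 = -108/8 = -13.5000
Py = (2*18 + 6*(-28))/8 = -132/8 = -16.5000

P = (-13.5000, -16.5000)


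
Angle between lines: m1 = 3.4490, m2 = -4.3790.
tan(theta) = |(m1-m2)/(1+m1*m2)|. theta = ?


m1-m2 = 7.828
1+m1*m2 = -14.103171
tan(theta) = |7.828/(-14.103171)| = 0.555052
theta = arctan(|7.828/(-14.103171)|) = 29.0326 degrees (acute angle)

29.0326 degrees


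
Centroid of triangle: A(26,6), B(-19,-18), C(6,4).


Gx = (26- 19+6)/3 = 13/3 = 4.3333
Gy = (6- 18+4)/3 = -8/3 = -2.6667

G = (4.3333, -2.6667)


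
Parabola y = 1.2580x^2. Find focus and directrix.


a = 1.2580
1/(4a) = 0.1987
Focus = (0, 0.1987)
Directrix: y = -0.1987

Focus = (0, 0.1987), Directrix: y = -0.1987


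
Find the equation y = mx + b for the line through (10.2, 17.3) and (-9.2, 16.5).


m = (-0.8)/(-19.4) = 0.0412
b = y1 - m*x1 = 17.3 - (-0.8*10.2)/(-19.4) = 17.3 - 0.4206 = 16.8794

y = 0.0412x + 16.8794


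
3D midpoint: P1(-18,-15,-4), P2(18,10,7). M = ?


Mx = (-18+18)/2 = 0
My = (-15+10)/2 = -2.5000
Mz = (-4+7)/2 = 1.5000

M = (0, -2.5000, 1.5000)


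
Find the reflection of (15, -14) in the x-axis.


Reflection rule for x-axis: (x, -y)
(15, -14) -> (15, 14)

(15, 14)


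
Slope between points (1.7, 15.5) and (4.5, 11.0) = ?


dy = 11.0 - 15.5 = -4.5
dx = 4.5 - 1.7 = 2.8
m = -4.5/2.8 = -1.6071

m = -1.6071


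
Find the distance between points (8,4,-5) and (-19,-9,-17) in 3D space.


dx=-27, dy=-13, dz=-12
d = sqrt(729+169+144) = sqrt(1042) = 32.2800

32.2800


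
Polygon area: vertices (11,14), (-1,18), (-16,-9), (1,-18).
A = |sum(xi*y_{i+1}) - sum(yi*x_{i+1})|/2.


sum(xi*y_{i+1}) = 11*18 - 1*(-9) - 16*(-18) + 1*14 = 509
sum(yi*x_{i+1}) = 14*(-1) + 18*(-16) - 9*1 - 18*11 = -509
Area = |509 + 509|/2 = 1018/2 = 509.0000

509.0000 sq units


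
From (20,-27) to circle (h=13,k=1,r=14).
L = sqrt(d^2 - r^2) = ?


d = sqrt((20-13)^2 + (-27-1)^2) = sqrt(49+784) = 28.8617
L = sqrt(833.0000 - 196) = sqrt(637.0000) = 25.2389

25.2389


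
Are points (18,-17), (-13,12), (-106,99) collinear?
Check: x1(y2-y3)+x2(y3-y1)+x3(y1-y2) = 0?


18*(12-99) - 13*(99+ 17) - 106*(-17-12)
= -1566 - 1508 + 3074 = 0

Yes, collinear (determinant = 0)


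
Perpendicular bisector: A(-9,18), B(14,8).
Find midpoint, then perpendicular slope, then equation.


Midpoint = (2.5, 13)
Slope of AB = dy/dx = -10/23 = -0.4348
Perp slope = -dx/dy = 23/10 = 2.3000
b = My - (perp slope)*Mx = 13 + (23*2.5)/(-10) = 13 - 5.7500 = 7.2500

y = 2.3000x + 7.2500


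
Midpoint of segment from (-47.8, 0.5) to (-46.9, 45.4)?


Mx = (-47.8 - 46.9)/2 = -94.7/2 = -47.3500
My = (0.5 + 45.4)/2 = 45.9/2 = 22.9500

(-47.3500, 22.9500)


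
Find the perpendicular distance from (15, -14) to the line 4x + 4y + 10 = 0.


|4*15 + 4*(-14) + 10| = |14| = 14
sqrt(16 + 16) = sqrt(32) = 5.6569
d = 14/sqrt(32) = 2.4749

2.4749


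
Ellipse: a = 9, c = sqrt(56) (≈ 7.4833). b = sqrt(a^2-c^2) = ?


b^2 = 9^2 - (sqrt(56))^2 = 81 - 56 = 25
b = sqrt(25) = 5

b = 5


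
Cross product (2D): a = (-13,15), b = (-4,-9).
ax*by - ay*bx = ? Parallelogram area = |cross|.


cross = -13*(-9) - 15*(-4) = 117 + 60 = 177
Parallelogram area = |177| = 177

cross = 177, parallelogram area = 177


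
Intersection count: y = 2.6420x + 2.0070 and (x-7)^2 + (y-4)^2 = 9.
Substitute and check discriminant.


Substitute y = 2.6420x + 2.0070: (x-7)^2 + (2.6420x+2.0070-4)^2 = 9
Expand to Ax^2 + Bx + C = 0, where b-k = -1.993
A = 1+m^2 = 7.980164
B = 2(m(b-k) - h) = 2(2.6420*(-1.993) - 7) = -24.531012
C = h^2 + (b-k)^2 - r^2 = 49 + 3.972049 - 9 = 43.972049
disc = B^2-4AC = 601.7705 - 1403.6166 = -801.8461
disc < 0

0 intersection points


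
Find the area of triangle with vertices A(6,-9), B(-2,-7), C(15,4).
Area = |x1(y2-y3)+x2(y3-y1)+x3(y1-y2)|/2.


6*(-7-4) = -66
-2*(4+ 9) = -26
15*(-9+ 7) = -30
sum = -122
Area = |-122|/2 = 61.0000

61.0000 sq units


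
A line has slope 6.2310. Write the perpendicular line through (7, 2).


Perpendicular slope = -1/m1 = -1/6.2310 = -0.1605
b2 = y0 - m2*x0 = 2 + 7/6.2310 = 2 + 1.1234 = 3.1234

y = -0.1605x + 3.1234


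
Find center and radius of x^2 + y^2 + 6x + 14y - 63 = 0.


h = -D/2 = -6/2 = -3
k = -E/2 = -14/2 = -7
r^2 = h^2 + k^2 - F = 9 + 49 + 63 = 121
r = 11

Center (-3, -7), radius = 11


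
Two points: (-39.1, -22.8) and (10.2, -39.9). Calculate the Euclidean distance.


dx = 10.2 + 39.1 = 49.3
dy = -39.9 + 22.8 = -17.1
d = sqrt(2430.49 + 292.41) = sqrt(2722.9) = 52.1814

52.1814


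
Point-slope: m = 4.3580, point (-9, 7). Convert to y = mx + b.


y - 7 = 4.3580(x + 9)
y = 4.3580x + 7 - 4.3580*(-9)
y = 4.3580x + 46.2220

y = 4.3580x + 46.2220


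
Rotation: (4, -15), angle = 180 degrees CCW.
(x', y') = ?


cos(180) = -1, sin(180) = 0
x' = 4*(-1) + 15*0 = -4
y' = 4*0 - 15*(-1) = 15

(-4, 15)


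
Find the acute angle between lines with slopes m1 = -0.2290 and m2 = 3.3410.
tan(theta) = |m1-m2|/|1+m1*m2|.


m1-m2 = -3.57
1+m1*m2 = 0.234911
tan(theta) = |-3.57/0.234911| = 15.197245
theta = arctan(|-3.57/0.234911|) = 86.2353 degrees (acute angle)

86.2353 degrees


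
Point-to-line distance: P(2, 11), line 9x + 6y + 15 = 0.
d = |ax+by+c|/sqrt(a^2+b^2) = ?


|9*2 + 6*11 + 15| = |99| = 99
sqrt(81 + 36) = sqrt(117) = 10.8167
d = 99/sqrt(117) = 9.1526

9.1526


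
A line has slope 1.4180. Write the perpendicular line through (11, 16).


Perpendicular slope = -1/m1 = -1/1.4180 = -0.7052
b2 = y0 - m2*x0 = 16 + 11/1.4180 = 16 + 7.7574 = 23.7574

y = -0.7052x + 23.7574


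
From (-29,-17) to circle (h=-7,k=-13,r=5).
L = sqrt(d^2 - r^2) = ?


d = sqrt((-29+ 7)^2 + (-17+ 13)^2) = sqrt(484+16) = 22.3607
L = sqrt(500.0000 - 25) = sqrt(475.0000) = 21.7945

21.7945


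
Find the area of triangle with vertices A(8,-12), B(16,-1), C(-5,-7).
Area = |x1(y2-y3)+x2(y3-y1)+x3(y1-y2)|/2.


8*(-1+ 7) = 48
16*(-7+ 12) = 80
-5*(-12+ 1) = 55
sum = 183
Area = |183|/2 = 91.5000

91.5000 sq units


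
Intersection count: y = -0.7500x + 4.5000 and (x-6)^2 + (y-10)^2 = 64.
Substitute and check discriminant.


Substitute y = -0.7500x + 4.5000: (x-6)^2 + (-0.7500x+4.5000-10)^2 = 64
Expand to Ax^2 + Bx + C = 0, where b-k = -5.5
A = 1+m^2 = 1.5625
B = 2(m(b-k) - h) = 2(-0.7500*(-5.5) - 6) = -3.75
C = h^2 + (b-k)^2 - r^2 = 36 + 30.25 - 64 = 2.25
disc = B^2-4AC = 14.0625 - 14.0625 = 0
disc = 0

1 intersection point (tangent)


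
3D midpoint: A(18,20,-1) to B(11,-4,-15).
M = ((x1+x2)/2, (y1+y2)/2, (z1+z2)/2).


Mx = (18+11)/2 = 14.5000
My = (20- 4)/2 = 8.0000
Mz = (-1- 15)/2 = -8.0000

M = (14.5000, 8.0000, -8.0000)


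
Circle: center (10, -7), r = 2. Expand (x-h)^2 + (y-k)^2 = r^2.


(x-10)^2 + (y+ 7)^2 = 2^2
D = -2h = -20, E = -2k = 14
F = h^2+k^2-r^2 = 100+49-4 = 145

x^2 + y^2 - 20x + 14y + 145 = 0


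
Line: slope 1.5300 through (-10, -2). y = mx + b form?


y + 2 = 1.5300(x + 10)
y = 1.5300x - 2 - 1.5300*(-10)
y = 1.5300x + 13.3000

y = 1.5300x + 13.3000


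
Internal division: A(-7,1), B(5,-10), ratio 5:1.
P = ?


Px = (5*5 + 1*(-7))/6 = 18/6 = 3.0000
Py = (5*(-10) + 1*1)/6 = -49/6 = -8.1667

P = (3.0000, -8.1667)


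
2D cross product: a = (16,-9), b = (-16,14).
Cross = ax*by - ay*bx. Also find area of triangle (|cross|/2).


cross = 16*14 + 9*(-16) = 224 - 144 = 80
Triangle area = |80|/2 = 80/2 = 40.0000

cross = 80, triangle area = 40.0000


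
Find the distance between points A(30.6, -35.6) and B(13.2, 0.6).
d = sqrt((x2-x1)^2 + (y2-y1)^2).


dx = 13.2 - 30.6 = -17.4
dy = 0.6 + 35.6 = 36.2
d = sqrt(302.76 + 1310.44) = sqrt(1613.2) = 40.1647

40.1647


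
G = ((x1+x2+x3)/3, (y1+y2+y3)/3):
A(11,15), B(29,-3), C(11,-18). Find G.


Gx = (11+29+11)/3 = 51/3 = 17.0000
Gy = (15- 3- 18)/3 = -6/3 = -2.0000

G = (17.0000, -2.0000)


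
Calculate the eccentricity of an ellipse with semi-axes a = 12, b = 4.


c = sqrt(144-16) = sqrt(128) = 11.3137
e = c/a = sqrt(128)/12 = 0.9428

e = 0.9428


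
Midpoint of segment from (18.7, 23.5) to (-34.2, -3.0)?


Mx = (18.7 - 34.2)/2 = -15.5/2 = -7.7500
My = (23.5 - 3.0)/2 = 20.5/2 = 10.2500

(-7.7500, 10.2500)


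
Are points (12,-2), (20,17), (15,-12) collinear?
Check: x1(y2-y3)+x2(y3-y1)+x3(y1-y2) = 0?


12*(17+ 12) + 20*(-12+ 2) + 15*(-2-17)
= 348 - 200 - 285 = -137

No, not collinear (determinant = -137)


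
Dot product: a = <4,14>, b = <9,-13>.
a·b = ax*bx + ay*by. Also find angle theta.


a·b = 4*9 + 14*(-13) = 36 - 182 = -146
|a| = sqrt(16+196) = 14.5602
|b| = sqrt(81+169) = 15.8114
cos(theta) = -146/(sqrt(212)*sqrt(250)) = -146/sqrt(53000) = -0.634183
theta = arccos(-146/sqrt(53000)) = 129.3595 degrees

a·b = -146, theta = 129.3595 deg


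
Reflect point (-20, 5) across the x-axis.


Reflection rule for x-axis: (x, -y)
(-20, 5) -> (-20, -5)

(-20, -5)


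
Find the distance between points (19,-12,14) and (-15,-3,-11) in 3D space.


dx=-34, dy=9, dz=-25
d = sqrt(1156+81+625) = sqrt(1862) = 43.1509

43.1509


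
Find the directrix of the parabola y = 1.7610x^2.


a = 1.7610
1/(4a) = 0.1420
directrix: y = -0.1420 = -0.1420

y = -0.1420


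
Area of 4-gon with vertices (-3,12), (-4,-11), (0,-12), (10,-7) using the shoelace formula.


sum(xi*y_{i+1}) = -3*(-11) - 4*(-12) + 0*(-7) + 10*12 = 201
sum(yi*x_{i+1}) = 12*(-4) - 11*0 - 12*10 - 7*(-3) = -147
Area = |201 + 147|/2 = 348/2 = 174.0000

174.0000 sq units


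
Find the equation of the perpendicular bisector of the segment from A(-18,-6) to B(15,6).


Midpoint = (-1.5, 0)
Slope of AB = dy/dx = 12/33 = 0.3636
Perp slope = -dx/dy = -33/12 = -2.7500
b = My - (perp slope)*Mx = 0 + (33*(-1.5))/12 = 0 - 4.1250 = -4.1250

y = -2.7500x - 4.1250


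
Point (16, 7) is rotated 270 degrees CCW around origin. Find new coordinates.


cos(270) = 0, sin(270) = -1
x' = 16*0 - 7*(-1) = 7
y' = 16*(-1) + 7*0 = -16

(7, -16)


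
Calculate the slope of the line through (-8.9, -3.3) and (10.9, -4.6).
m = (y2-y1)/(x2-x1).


dy = -4.6 + 3.3 = -1.3
dx = 10.9 + 8.9 = 19.8
m = -1.3/19.8 = -0.0657

m = -0.0657


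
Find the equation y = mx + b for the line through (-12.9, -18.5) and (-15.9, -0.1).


m = (18.4)/(-3.0) = -6.1333
b = y1 - m*x1 = -18.5 - (18.4*(-12.9))/(-3.0) = -18.5 - 79.1200 = -97.6200

y = -6.1333x - 97.6200


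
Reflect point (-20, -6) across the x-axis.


Reflection rule for x-axis: (x, -y)
(-20, -6) -> (-20, 6)

(-20, 6)


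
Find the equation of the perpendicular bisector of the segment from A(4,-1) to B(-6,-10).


Midpoint = (-1, -5.5)
Slope of AB = dy/dx = -9/(-10) = 0.9000
Perp slope = -dx/dy = -10/9 = -1.1111
b = My - (perp slope)*Mx = -5.5 + (-10*(-1))/(-9) = -5.5 - 1.1111 = -6.6111

y = -1.1111x - 6.6111


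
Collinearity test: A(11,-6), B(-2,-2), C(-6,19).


11*(-2-19) - 2*(19+ 6) - 6*(-6+ 2)
= -231 - 50 + 24 = -257

No, not collinear (determinant = -257)


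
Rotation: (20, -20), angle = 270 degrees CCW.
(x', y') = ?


cos(270) = 0, sin(270) = -1
x' = 20*0 + 20*(-1) = -20
y' = 20*(-1) - 20*0 = -20

(-20, -20)


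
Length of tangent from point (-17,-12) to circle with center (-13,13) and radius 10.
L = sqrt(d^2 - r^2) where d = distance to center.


d = sqrt((-17+ 13)^2 + (-12-13)^2) = sqrt(16+625) = 25.3180
L = sqrt(641.0000 - 100) = sqrt(541.0000) = 23.2594

23.2594


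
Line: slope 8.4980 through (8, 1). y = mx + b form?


y - 1 = 8.4980(x - 8)
y = 8.4980x + 1 - 8.4980*8
y = 8.4980x - 66.9840

y = 8.4980x - 66.9840


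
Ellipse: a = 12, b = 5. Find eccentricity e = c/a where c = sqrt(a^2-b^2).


c = sqrt(144-25) = sqrt(119) = 10.9087
e = c/a = sqrt(119)/12 = 0.9091

e = 0.9091


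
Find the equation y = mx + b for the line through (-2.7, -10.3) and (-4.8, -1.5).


m = (8.8)/(-2.1) = -4.1905
b = y1 - m*x1 = -10.3 - (8.8*(-2.7))/(-2.1) = -10.3 - 11.3143 = -21.6143

y = -4.1905x - 21.6143


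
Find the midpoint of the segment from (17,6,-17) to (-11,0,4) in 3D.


Mx = (17- 11)/2 = 3.0000
My = (6+0)/2 = 3.0000
Mz = (-17+4)/2 = -6.5000

M = (3.0000, 3.0000, -6.5000)


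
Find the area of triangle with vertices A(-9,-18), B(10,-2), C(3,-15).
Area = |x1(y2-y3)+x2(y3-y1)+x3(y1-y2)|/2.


-9*(-2+ 15) = -117
10*(-15+ 18) = 30
3*(-18+ 2) = -48
sum = -135
Area = |-135|/2 = 67.5000

67.5000 sq units


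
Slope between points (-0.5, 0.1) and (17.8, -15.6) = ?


dy = -15.6 - 0.1 = -15.7
dx = 17.8 + 0.5 = 18.3
m = -15.7/18.3 = -0.8579

m = -0.8579


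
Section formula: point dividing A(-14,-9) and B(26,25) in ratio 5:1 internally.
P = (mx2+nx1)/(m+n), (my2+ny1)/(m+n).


Px = (5*26 + 1*(-14))/6 = 116/6 = 19.3333
Py = (5*25 + 1*(-9))/6 = 116/6 = 19.3333

P = (19.3333, 19.3333)


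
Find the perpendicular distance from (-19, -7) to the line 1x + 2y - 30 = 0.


|1*(-19) + 2*(-7) - 30| = |-63| = 63
sqrt(1 + 4) = sqrt(5) = 2.2361
d = 63/sqrt(5) = 28.1745

28.1745


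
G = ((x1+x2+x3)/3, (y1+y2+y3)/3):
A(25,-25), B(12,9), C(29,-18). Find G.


Gx = (25+12+29)/3 = 66/3 = 22.0000
Gy = (-25+9- 18)/3 = -34/3 = -11.3333

G = (22.0000, -11.3333)


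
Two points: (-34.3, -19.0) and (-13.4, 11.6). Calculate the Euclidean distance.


dx = -13.4 + 34.3 = 20.9
dy = 11.6 + 19.0 = 30.6
d = sqrt(436.81 + 936.36) = sqrt(1373.17) = 37.0563

37.0563


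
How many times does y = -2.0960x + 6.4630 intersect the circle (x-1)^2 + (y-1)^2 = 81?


Substitute y = -2.0960x + 6.4630: (x-1)^2 + (-2.0960x+6.4630-1)^2 = 81
Expand to Ax^2 + Bx + C = 0, where b-k = 5.463
A = 1+m^2 = 5.393216
B = 2(m(b-k) - h) = 2(-2.0960*5.463 - 1) = -24.900896
C = h^2 + (b-k)^2 - r^2 = 1 + 29.844369 - 81 = -50.155631
disc = B^2-4AC = 620.0546 + 1082.0006 = 1702.0552
disc > 0

2 intersection points


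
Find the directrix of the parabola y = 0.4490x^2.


a = 0.4490
1/(4a) = 0.5568
directrix: y = -0.5568 = -0.5568

y = -0.5568


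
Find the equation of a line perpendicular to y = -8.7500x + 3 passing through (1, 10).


Perpendicular slope = -1/m1 = -1/(-8.7500) = 0.1143
b2 = y0 - m2*x0 = 10 + 1/(-8.7500) = 10 - 0.1143 = 9.8857

y = 0.1143x + 9.8857


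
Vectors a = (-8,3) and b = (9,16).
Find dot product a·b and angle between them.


a·b = -8*9 + 3*16 = -72 + 48 = -24
|a| = sqrt(64+9) = 8.5440
|b| = sqrt(81+256) = 18.3576
cos(theta) = -24/(sqrt(73)*sqrt(337)) = -24/sqrt(24601) = -0.153015
theta = arccos(-24/sqrt(24601)) = 98.8017 degrees

a·b = -24, theta = 98.8017 deg


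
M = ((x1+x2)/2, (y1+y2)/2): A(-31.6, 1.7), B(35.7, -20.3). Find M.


Mx = (-31.6 + 35.7)/2 = 4.1/2 = 2.0500
My = (1.7 - 20.3)/2 = -18.6/2 = -9.3000

(2.0500, -9.3000)


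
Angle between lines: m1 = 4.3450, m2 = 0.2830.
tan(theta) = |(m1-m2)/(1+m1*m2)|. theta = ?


m1-m2 = 4.062
1+m1*m2 = 2.229635
tan(theta) = |4.062/2.229635| = 1.821823
theta = arctan(|4.062/2.229635|) = 61.2376 degrees (acute angle)

61.2376 degrees


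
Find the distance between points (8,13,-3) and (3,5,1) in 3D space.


dx=-5, dy=-8, dz=4
d = sqrt(25+64+16) = sqrt(105) = 10.2470

10.2470


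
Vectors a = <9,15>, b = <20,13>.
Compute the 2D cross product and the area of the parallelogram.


cross = 9*13 - 15*20 = 117 - 300 = -183
Parallelogram area = |-183| = 183

cross = -183, parallelogram area = 183


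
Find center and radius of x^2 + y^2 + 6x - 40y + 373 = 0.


h = -D/2 = -6/2 = -3
k = -E/2 = 40/2 = 20
r^2 = h^2 + k^2 - F = 9 + 400 - 373 = 36
r = 6

Center (-3, 20), radius = 6


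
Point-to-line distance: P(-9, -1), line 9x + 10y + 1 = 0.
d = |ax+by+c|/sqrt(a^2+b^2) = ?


|9*(-9) + 10*(-1) + 1| = |-90| = 90
sqrt(81 + 100) = sqrt(181) = 13.4536
d = 90/sqrt(181) = 6.6896

6.6896


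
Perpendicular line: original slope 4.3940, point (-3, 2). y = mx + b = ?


Perpendicular slope = -1/m1 = -1/4.3940 = -0.2276
b2 = y0 - m2*x0 = 2 - 3/4.3940 = 2 - 0.6827 = 1.3173

y = -0.2276x + 1.3173


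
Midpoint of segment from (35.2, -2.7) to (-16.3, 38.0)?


Mx = (35.2 - 16.3)/2 = 18.9/2 = 9.4500
My = (-2.7 + 38.0)/2 = 35.3/2 = 17.6500

(9.4500, 17.6500)


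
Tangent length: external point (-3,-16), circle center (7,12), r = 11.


d = sqrt((-3-7)^2 + (-16-12)^2) = sqrt(100+784) = 29.7321
L = sqrt(884.0000 - 121) = sqrt(763.0000) = 27.6225

27.6225


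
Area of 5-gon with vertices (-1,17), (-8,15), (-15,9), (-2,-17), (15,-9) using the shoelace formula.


sum(xi*y_{i+1}) = -1*15 - 8*9 - 15*(-17) - 2*(-9) + 15*17 = 441
sum(yi*x_{i+1}) = 17*(-8) + 15*(-15) + 9*(-2) - 17*15 - 9*(-1) = -625
Area = |441 + 625|/2 = 1066/2 = 533.0000

533.0000 sq units


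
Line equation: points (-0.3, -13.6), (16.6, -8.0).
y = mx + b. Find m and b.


m = (5.6)/(16.9) = 0.3314
b = y1 - m*x1 = -13.6 - (5.6*(-0.3))/(16.9) = -13.6 + 0.0994 = -13.5006

y = 0.3314x - 13.5006


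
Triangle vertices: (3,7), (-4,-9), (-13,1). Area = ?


3*(-9-1) = -30
-4*(1-7) = 24
-13*(7+ 9) = -208
sum = -214
Area = |-214|/2 = 107.0000

107.0000 sq units


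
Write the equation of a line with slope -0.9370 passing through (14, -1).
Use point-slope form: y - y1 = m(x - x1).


y + 1 = -0.9370(x - 14)
y = -0.9370x - 1 + 0.9370*14
y = -0.9370x + 12.1180

y = -0.9370x + 12.1180


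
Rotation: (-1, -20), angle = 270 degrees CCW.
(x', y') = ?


cos(270) = 0, sin(270) = -1
x' = -1*0 + 20*(-1) = -20
y' = -1*(-1) - 20*0 = 1

(-20, 1)


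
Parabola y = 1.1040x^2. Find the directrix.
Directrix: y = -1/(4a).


a = 1.1040
1/(4a) = 0.2264
directrix: y = -0.2264 = -0.2264

y = -0.2264


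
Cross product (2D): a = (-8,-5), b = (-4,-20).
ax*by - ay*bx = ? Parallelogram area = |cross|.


cross = -8*(-20) + 5*(-4) = 160 - 20 = 140
Parallelogram area = |140| = 140

cross = 140, parallelogram area = 140


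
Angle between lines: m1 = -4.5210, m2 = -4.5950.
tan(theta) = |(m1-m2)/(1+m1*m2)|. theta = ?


m1-m2 = 0.074
1+m1*m2 = 21.773995
tan(theta) = |0.074/21.773995| = 0.003399
theta = arctan(|0.074/21.773995|) = 0.1947 degrees (acute angle)

0.1947 degrees


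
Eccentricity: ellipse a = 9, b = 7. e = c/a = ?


c = sqrt(81-49) = sqrt(32) = 5.6569
e = c/a = sqrt(32)/9 = 0.6285

e = 0.6285


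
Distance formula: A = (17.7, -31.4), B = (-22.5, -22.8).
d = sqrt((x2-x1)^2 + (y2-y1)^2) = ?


dx = -22.5 - 17.7 = -40.2
dy = -22.8 + 31.4 = 8.6
d = sqrt(1616.04 + 73.96) = sqrt(1690) = 41.1096

41.1096


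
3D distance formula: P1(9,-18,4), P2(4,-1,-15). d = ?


dx=-5, dy=17, dz=-19
d = sqrt(25+289+361) = sqrt(675) = 25.9808

25.9808


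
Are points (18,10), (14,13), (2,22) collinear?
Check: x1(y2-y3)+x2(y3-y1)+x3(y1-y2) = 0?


18*(13-22) + 14*(22-10) + 2*(10-13)
= -162 + 168 - 6 = 0

Yes, collinear (determinant = 0)


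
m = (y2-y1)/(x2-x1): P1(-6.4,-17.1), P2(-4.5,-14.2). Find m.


dy = -14.2 + 17.1 = 2.9
dx = -4.5 + 6.4 = 1.9
m = 2.9/1.9 = 1.5263

m = 1.5263


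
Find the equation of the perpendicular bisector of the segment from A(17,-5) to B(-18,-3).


Midpoint = (-0.5, -4)
Slope of AB = dy/dx = 2/(-35) = -0.0571
Perp slope = -dx/dy = 35/2 = 17.5000
b = My - (perp slope)*Mx = -4 + (-35*(-0.5))/2 = -4 + 8.7500 = 4.7500

y = 17.5000x + 4.7500


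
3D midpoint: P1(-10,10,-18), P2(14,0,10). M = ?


Mx = (-10+14)/2 = 2.0000
My = (10+0)/2 = 5.0000
Mz = (-18+10)/2 = -4.0000

M = (2.0000, 5.0000, -4.0000)


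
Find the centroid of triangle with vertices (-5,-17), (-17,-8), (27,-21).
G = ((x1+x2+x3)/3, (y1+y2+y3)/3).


Gx = (-5- 17+27)/3 = 5/3 = 1.6667
Gy = (-17- 8- 21)/3 = -46/3 = -15.3333

G = (1.6667, -15.3333)


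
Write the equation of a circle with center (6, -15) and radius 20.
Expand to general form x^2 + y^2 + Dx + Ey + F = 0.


(x-6)^2 + (y+ 15)^2 = 20^2
D = -2h = -12, E = -2k = 30
F = h^2+k^2-r^2 = 36+225-400 = -139

x^2 + y^2 - 12x + 30y - 139 = 0


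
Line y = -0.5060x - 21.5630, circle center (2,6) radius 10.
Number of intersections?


Substitute y = -0.5060x - 21.5630: (x-2)^2 + (-0.5060x- 21.5630-6)^2 = 100
Expand to Ax^2 + Bx + C = 0, where b-k = -27.563
A = 1+m^2 = 1.256036
B = 2(m(b-k) - h) = 2(-0.5060*(-27.563) - 2) = 23.893756
C = h^2 + (b-k)^2 - r^2 = 4 + 759.718969 - 100 = 663.718969
disc = B^2-4AC = 570.9116 - 3334.6197 = -2763.7081
disc < 0

0 intersection points


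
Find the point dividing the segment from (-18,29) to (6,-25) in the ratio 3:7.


Px = (3*6 + 7*(-18))/10 = -108/10 = -10.8000
Py = (3*(-25) + 7*29)/10 = 128/10 = 12.8000

P = (-10.8000, 12.8000)


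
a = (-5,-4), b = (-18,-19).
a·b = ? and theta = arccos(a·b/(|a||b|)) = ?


a·b = -5*(-18) - 4*(-19) = 90 + 76 = 166
|a| = sqrt(25+16) = 6.4031
|b| = sqrt(324+361) = 26.1725
cos(theta) = 166/(sqrt(41)*sqrt(685)) = 166/sqrt(28085) = 0.990537
theta = arccos(166/sqrt(28085)) = 7.8883 degrees

a·b = 166, theta = 7.8883 deg


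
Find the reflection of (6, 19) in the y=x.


Reflection rule for y=x: (y, x)
(6, 19) -> (19, 6)

(19, 6)


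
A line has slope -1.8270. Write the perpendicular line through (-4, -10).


Perpendicular slope = -1/m1 = -1/(-1.8270) = 0.5473
b2 = y0 - m2*x0 = -10 - 4/(-1.8270) = -10 + 2.1894 = -7.8106

y = 0.5473x - 7.8106


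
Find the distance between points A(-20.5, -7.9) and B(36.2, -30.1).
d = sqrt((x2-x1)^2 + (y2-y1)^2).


dx = 36.2 + 20.5 = 56.7
dy = -30.1 + 7.9 = -22.2
d = sqrt(3214.89 + 492.84) = sqrt(3707.73) = 60.8911

60.8911


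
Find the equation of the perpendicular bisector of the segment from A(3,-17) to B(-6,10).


Midpoint = (-1.5, -3.5)
Slope of AB = dy/dx = 27/(-9) = -3.0000
Perp slope = -dx/dy = 9/27 = 0.3333
b = My - (perp slope)*Mx = -3.5 + (-9*(-1.5))/27 = -3.5 + 0.5000 = -3.0000

y = 0.3333x - 3.0000


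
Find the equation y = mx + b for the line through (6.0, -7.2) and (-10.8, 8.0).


m = (15.2)/(-16.8) = -0.9048
b = y1 - m*x1 = -7.2 - (15.2*6.0)/(-16.8) = -7.2 + 5.4286 = -1.7714

y = -0.9048x - 1.7714


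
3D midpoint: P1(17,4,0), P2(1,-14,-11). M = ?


Mx = (17+1)/2 = 9.0000
My = (4- 14)/2 = -5.0000
Mz = (0- 11)/2 = -5.5000

M = (9.0000, -5.0000, -5.5000)


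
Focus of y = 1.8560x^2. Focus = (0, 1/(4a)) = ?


a = 1.8560
4a = 7.4240
focus = (0, 1/7.4240) = (0, 0.1347)

Focus = (0, 0.1347)


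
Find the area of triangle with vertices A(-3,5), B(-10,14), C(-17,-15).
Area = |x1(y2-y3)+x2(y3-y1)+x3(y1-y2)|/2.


-3*(14+ 15) = -87
-10*(-15-5) = 200
-17*(5-14) = 153
sum = 266
Area = |266|/2 = 133.0000

133.0000 sq units


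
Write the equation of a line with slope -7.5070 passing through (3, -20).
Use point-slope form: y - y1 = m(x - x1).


y + 20 = -7.5070(x - 3)
y = -7.5070x - 20 + 7.5070*3
y = -7.5070x + 2.5210

y = -7.5070x + 2.5210


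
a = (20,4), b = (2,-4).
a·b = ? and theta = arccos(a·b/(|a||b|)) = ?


a·b = 20*2 + 4*(-4) = 40 - 16 = 24
|a| = sqrt(400+16) = 20.3961
|b| = sqrt(4+16) = 4.4721
cos(theta) = 24/(sqrt(416)*sqrt(20)) = 24/sqrt(8320) = 0.263117
theta = arccos(24/sqrt(8320)) = 74.7449 degrees

a·b = 24, theta = 74.7449 deg


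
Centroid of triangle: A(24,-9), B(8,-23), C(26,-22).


Gx = (24+8+26)/3 = 58/3 = 19.3333
Gy = (-9- 23- 22)/3 = -54/3 = -18.0000

G = (19.3333, -18.0000)


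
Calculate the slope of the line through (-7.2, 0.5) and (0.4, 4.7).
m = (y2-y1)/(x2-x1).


dy = 4.7 - 0.5 = 4.2
dx = 0.4 + 7.2 = 7.6
m = 4.2/7.6 = 0.5526

m = 0.5526


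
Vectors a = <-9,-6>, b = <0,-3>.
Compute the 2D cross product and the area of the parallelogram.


cross = -9*(-3) + 6*0 = 27 - 0 = 27
Parallelogram area = |27| = 27

cross = 27, parallelogram area = 27


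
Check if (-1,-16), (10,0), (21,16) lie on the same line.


-1*(0-16) + 10*(16+ 16) + 21*(-16-0)
= 16 + 320 - 336 = 0

Yes, collinear (determinant = 0)


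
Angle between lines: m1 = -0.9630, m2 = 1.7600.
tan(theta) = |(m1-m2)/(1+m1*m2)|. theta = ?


m1-m2 = -2.723
1+m1*m2 = -0.69488
tan(theta) = |-2.723/(-0.69488)| = 3.918662
theta = arctan(|-2.723/(-0.69488)|) = 75.6843 degrees (acute angle)

75.6843 degrees


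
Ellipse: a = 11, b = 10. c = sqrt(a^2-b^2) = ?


c^2 = 11^2 - 10^2 = 121 - 100 = 21
c = sqrt(21) = 4.5826

c = 4.5826


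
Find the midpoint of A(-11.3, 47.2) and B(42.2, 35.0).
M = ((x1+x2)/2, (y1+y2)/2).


Mx = (-11.3 + 42.2)/2 = 30.9/2 = 15.4500
My = (47.2 + 35.0)/2 = 82.2/2 = 41.1000

(15.4500, 41.1000)


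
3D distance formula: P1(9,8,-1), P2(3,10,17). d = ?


dx=-6, dy=2, dz=18
d = sqrt(36+4+324) = sqrt(364) = 19.0788

19.0788


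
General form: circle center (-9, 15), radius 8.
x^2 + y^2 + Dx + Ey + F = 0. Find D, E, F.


(x+ 9)^2 + (y-15)^2 = 8^2
D = -2h = 18, E = -2k = -30
F = h^2+k^2-r^2 = 81+225-64 = 242

D = 18, E = -30, F = 242


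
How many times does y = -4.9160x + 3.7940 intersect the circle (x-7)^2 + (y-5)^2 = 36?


Substitute y = -4.9160x + 3.7940: (x-7)^2 + (-4.9160x+3.7940-5)^2 = 36
Expand to Ax^2 + Bx + C = 0, where b-k = -1.206
A = 1+m^2 = 25.167056
B = 2(m(b-k) - h) = 2(-4.9160*(-1.206) - 7) = -2.142608
C = h^2 + (b-k)^2 - r^2 = 49 + 1.454436 - 36 = 14.454436
disc = B^2-4AC = 4.5908 - 1455.1024 = -1450.5116
disc < 0

0 intersection points


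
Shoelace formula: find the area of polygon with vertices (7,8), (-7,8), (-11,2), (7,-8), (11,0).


sum(xi*y_{i+1}) = 7*8 - 7*2 - 11*(-8) + 7*0 + 11*8 = 218
sum(yi*x_{i+1}) = 8*(-7) + 8*(-11) + 2*7 - 8*11 + 0*7 = -218
Area = |218 + 218|/2 = 436/2 = 218.0000

218.0000 sq units


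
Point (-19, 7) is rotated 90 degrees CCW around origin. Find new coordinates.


cos(90) = 0, sin(90) = 1
x' = -19*0 - 7*1 = -7
y' = -19*1 + 7*0 = -19

(-7, -19)


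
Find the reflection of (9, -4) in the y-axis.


Reflection rule for y-axis: (-x, y)
(9, -4) -> (-9, -4)

(-9, -4)


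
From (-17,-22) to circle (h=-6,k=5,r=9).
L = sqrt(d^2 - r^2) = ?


d = sqrt((-17+ 6)^2 + (-22-5)^2) = sqrt(121+729) = 29.1548
L = sqrt(850.0000 - 81) = sqrt(769.0000) = 27.7308

27.7308


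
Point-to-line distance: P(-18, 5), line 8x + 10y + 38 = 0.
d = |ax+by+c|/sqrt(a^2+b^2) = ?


|8*(-18) + 10*5 + 38| = |-56| = 56
sqrt(64 + 100) = sqrt(164) = 12.8062
d = 56/sqrt(164) = 4.3729

4.3729


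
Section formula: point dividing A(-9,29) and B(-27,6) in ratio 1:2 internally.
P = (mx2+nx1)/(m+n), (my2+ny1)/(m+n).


Px = (1*(-27) + 2*(-9))/3 = -45/3 = -15.0000
Py = (1*6 + 2*29)/3 = 64/3 = 21.3333

P = (-15.0000, 21.3333)


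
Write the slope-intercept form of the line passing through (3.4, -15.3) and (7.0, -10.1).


m = (5.2)/(3.6) = 1.4444
b = y1 - m*x1 = -15.3 - (5.2*3.4)/(3.6) = -15.3 - 4.9111 = -20.2111

y = 1.4444x - 20.2111


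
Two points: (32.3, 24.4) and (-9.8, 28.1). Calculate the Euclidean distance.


dx = -9.8 - 32.3 = -42.1
dy = 28.1 - 24.4 = 3.7
d = sqrt(1772.41 + 13.69) = sqrt(1786.1) = 42.2623

42.2623


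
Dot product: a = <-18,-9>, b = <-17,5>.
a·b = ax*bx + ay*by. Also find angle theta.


a·b = -18*(-17) - 9*5 = 306 - 45 = 261
|a| = sqrt(324+81) = 20.1246
|b| = sqrt(289+25) = 17.7200
cos(theta) = 261/(sqrt(405)*sqrt(314)) = 261/sqrt(127170) = 0.731894
theta = arccos(261/sqrt(127170)) = 42.9546 degrees

a·b = 261, theta = 42.9546 deg


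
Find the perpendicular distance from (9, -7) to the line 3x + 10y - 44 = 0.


|3*9 + 10*(-7) - 44| = |-87| = 87
sqrt(9 + 100) = sqrt(109) = 10.4403
d = 87/sqrt(109) = 8.3331

8.3331


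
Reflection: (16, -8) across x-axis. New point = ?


Reflection rule for x-axis: (x, -y)
(16, -8) -> (16, 8)

(16, 8)


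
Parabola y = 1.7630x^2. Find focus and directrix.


a = 1.7630
1/(4a) = 0.1418
Focus = (0, 0.1418)
Directrix: y = -0.1418

Focus = (0, 0.1418), Directrix: y = -0.1418


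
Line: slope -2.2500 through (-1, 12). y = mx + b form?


y - 12 = -2.2500(x + 1)
y = -2.2500x + 12 + 2.2500*(-1)
y = -2.2500x + 9.7500

y = -2.2500x + 9.7500


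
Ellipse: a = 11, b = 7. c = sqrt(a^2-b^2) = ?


c^2 = 11^2 - 7^2 = 121 - 49 = 72
c = sqrt(72) = 8.4853

c = 8.4853


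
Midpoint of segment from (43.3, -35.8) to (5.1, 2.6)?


Mx = (43.3 + 5.1)/2 = 48.4/2 = 24.2000
My = (-35.8 + 2.6)/2 = -33.2/2 = -16.6000

(24.2000, -16.6000)


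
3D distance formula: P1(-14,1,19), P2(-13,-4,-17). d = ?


dx=1, dy=-5, dz=-36
d = sqrt(1+25+1296) = sqrt(1322) = 36.3593

36.3593


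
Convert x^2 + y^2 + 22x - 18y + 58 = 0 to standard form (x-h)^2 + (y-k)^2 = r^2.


h = -D/2 = -22/2 = -11
k = -E/2 = 18/2 = 9
r^2 = h^2 + k^2 - F = 121 + 81 - 58 = 144
r = 12

Center (-11, 9), radius = 12


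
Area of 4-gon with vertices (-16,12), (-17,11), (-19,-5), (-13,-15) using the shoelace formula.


sum(xi*y_{i+1}) = -16*11 - 17*(-5) - 19*(-15) - 13*12 = 38
sum(yi*x_{i+1}) = 12*(-17) + 11*(-19) - 5*(-13) - 15*(-16) = -108
Area = |38 + 108|/2 = 146/2 = 73.0000

73.0000 sq units


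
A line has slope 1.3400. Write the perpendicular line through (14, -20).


Perpendicular slope = -1/m1 = -1/1.3400 = -0.7463
b2 = y0 - m2*x0 = -20 + 14/1.3400 = -20 + 10.4478 = -9.5522

y = -0.7463x - 9.5522


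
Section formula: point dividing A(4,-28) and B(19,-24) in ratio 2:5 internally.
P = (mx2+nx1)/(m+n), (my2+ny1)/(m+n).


Px = (2*19 + 5*4)/7 = 58/7 = 8.2857
Py = (2*(-24) + 5*(-28))/7 = -188/7 = -26.8571

P = (8.2857, -26.8571)


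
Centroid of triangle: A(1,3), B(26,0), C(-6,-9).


Gx = (1+26- 6)/3 = 21/3 = 7.0000
Gy = (3+0- 9)/3 = -6/3 = -2.0000

G = (7.0000, -2.0000)


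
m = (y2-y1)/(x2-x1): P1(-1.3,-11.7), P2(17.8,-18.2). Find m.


dy = -18.2 + 11.7 = -6.5
dx = 17.8 + 1.3 = 19.1
m = -6.5/19.1 = -0.3403

m = -0.3403


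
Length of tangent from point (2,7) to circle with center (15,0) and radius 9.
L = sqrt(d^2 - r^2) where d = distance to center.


d = sqrt((2-15)^2 + (7-0)^2) = sqrt(169+49) = 14.7648
L = sqrt(218.0000 - 81) = sqrt(137.0000) = 11.7047

11.7047


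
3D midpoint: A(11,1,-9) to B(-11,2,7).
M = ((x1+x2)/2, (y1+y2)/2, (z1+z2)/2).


Mx = (11- 11)/2 = 0
My = (1+2)/2 = 1.5000
Mz = (-9+7)/2 = -1.0000

M = (0, 1.5000, -1.0000)


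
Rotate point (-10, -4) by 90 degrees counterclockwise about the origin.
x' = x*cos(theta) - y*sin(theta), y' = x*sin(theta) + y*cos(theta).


cos(90) = 0, sin(90) = 1
x' = -10*0 + 4*1 = 4
y' = -10*1 - 4*0 = -10

(4, -10)


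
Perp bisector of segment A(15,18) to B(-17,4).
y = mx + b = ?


Midpoint = (-1, 11)
Slope of AB = dy/dx = -14/(-32) = 0.4375
Perp slope = -dx/dy = -32/14 = -2.2857
b = My - (perp slope)*Mx = 11 + (-32*(-1))/(-14) = 11 - 2.2857 = 8.7143

y = -2.2857x + 8.7143


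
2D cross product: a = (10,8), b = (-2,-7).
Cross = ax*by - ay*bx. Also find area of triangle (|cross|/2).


cross = 10*(-7) - 8*(-2) = -70 + 16 = -54
Triangle area = |-54|/2 = 54/2 = 27.0000

cross = -54, triangle area = 27.0000


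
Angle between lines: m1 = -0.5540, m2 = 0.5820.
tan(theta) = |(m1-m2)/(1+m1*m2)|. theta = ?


m1-m2 = -1.136
1+m1*m2 = 0.677572
tan(theta) = |-1.136/0.677572| = 1.676575
theta = arctan(|-1.136/0.677572|) = 59.1859 degrees (acute angle)

59.1859 degrees


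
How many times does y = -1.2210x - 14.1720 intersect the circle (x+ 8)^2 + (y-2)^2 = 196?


Substitute y = -1.2210x - 14.1720: (x+ 8)^2 + (-1.2210x- 14.1720-2)^2 = 196
Expand to Ax^2 + Bx + C = 0, where b-k = -16.172
A = 1+m^2 = 2.490841
B = 2(m(b-k) - h) = 2(-1.2210*(-16.172) + 8) = 55.492024
C = h^2 + (b-k)^2 - r^2 = 64 + 261.533584 - 196 = 129.533584
disc = B^2-4AC = 3079.3647 - 1290.5902 = 1788.7745
disc > 0

2 intersection points


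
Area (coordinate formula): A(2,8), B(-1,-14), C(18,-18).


2*(-14+ 18) = 8
-1*(-18-8) = 26
18*(8+ 14) = 396
sum = 430
Area = |430|/2 = 215.0000

215.0000 sq units


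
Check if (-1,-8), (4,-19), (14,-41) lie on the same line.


-1*(-19+ 41) + 4*(-41+ 8) + 14*(-8+ 19)
= -22 - 132 + 154 = 0

Yes, collinear (determinant = 0)


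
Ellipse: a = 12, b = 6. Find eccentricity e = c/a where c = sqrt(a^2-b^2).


c = sqrt(144-36) = sqrt(108) = 10.3923
e = c/a = sqrt(108)/12 = 0.8660

e = 0.8660


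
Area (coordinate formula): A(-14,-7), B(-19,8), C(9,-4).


-14*(8+ 4) = -168
-19*(-4+ 7) = -57
9*(-7-8) = -135
sum = -360
Area = |-360|/2 = 180.0000

180.0000 sq units


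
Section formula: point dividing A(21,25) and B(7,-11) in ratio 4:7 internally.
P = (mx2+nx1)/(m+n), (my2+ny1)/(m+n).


Px = (4*7 + 7*21)/11 = 175/11 = 15.9091
Py = (4*(-11) + 7*25)/11 = 131/11 = 11.9091

P = (15.9091, 11.9091)


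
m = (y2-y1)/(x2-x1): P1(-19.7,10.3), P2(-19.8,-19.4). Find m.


dy = -19.4 - 10.3 = -29.7
dx = -19.8 + 19.7 = -0.1
m = -29.7/(-0.1) = 297.0000

m = 297.0000


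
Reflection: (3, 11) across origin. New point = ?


Reflection rule for origin: (-x, -y)
(3, 11) -> (-3, -11)

(-3, -11)


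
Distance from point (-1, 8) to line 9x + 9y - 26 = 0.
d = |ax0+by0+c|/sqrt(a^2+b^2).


|9*(-1) + 9*8 - 26| = |37| = 37
sqrt(81 + 81) = sqrt(162) = 12.7279
d = 37/sqrt(162) = 2.9070

2.9070


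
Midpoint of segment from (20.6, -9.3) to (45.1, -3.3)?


Mx = (20.6 + 45.1)/2 = 65.7/2 = 32.8500
My = (-9.3 - 3.3)/2 = -12.6/2 = -6.3000

(32.8500, -6.3000)


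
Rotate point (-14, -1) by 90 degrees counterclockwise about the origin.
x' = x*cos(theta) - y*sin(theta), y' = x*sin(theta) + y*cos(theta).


cos(90) = 0, sin(90) = 1
x' = -14*0 + 1*1 = 1
y' = -14*1 - 1*0 = -14

(1, -14)


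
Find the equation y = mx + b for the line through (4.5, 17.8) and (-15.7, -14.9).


m = (-32.7)/(-20.2) = 1.6188
b = y1 - m*x1 = 17.8 - (-32.7*4.5)/(-20.2) = 17.8 - 7.2847 = 10.5153

y = 1.6188x + 10.5153


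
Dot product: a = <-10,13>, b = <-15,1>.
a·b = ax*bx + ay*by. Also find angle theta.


a·b = -10*(-15) + 13*1 = 150 + 13 = 163
|a| = sqrt(100+169) = 16.4012
|b| = sqrt(225+1) = 15.0333
cos(theta) = 163/(sqrt(269)*sqrt(226)) = 163/sqrt(60794) = 0.661085
theta = arccos(163/sqrt(60794)) = 48.6173 degrees

a·b = 163, theta = 48.6173 deg


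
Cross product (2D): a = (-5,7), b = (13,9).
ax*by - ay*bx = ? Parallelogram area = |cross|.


cross = -5*9 - 7*13 = -45 - 91 = -136
Parallelogram area = |-136| = 136

cross = -136, parallelogram area = 136
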